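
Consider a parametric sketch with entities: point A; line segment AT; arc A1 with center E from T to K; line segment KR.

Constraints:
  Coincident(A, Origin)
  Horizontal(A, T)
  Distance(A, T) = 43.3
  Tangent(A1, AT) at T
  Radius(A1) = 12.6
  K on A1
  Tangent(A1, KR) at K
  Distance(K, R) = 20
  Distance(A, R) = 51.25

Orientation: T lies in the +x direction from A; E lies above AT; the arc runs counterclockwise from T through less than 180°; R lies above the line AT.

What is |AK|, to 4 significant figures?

56.25

A is at the origin; A and T share the same y with |AT| = 43.3 and T on the +x side, so T = (43.30, 0.000). Tangency of A1 to AT means the radius ET is perpendicular to AT, so E = T + (0, 12.6) = (43.30, 12.60). Since EK ⟂ KR (tangency), |ER| = √(12.6² + 20.0²) = 23.64 regardless of where K sits on A1. So R lies on both circle(A, 51.25) and circle(E, 23.64); the above-AT intersection is R = (37.06, 35.40). K is the foot of the tangent from R: K = (51.81, 21.89).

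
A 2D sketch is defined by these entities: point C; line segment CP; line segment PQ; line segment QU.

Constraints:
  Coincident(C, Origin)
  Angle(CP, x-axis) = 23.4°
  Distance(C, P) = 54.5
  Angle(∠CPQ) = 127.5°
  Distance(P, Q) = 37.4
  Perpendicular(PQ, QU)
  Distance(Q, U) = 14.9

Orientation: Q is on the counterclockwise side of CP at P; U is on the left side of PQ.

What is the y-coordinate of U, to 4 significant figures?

61.55

C is at the origin; CP runs at 23.4° with length 54.5, so P = 54.5·(cos 23.4°, sin 23.4°) = (50.02, 21.64). ∠CPQ = 127.5°, so PQ runs at 23.4° + (180° − 127.5°) = 75.90° from the x-axis; with |PQ| = 37.4, Q = P + 37.4·(cos 75.90°, sin 75.90°) = (59.13, 57.92). PQ is perpendicular to QU; with |QU| = 14.9 on the left of PQ, U = Q + 14.9·(-0.9699, 0.2436) = (44.68, 61.55). So U.y = 61.55.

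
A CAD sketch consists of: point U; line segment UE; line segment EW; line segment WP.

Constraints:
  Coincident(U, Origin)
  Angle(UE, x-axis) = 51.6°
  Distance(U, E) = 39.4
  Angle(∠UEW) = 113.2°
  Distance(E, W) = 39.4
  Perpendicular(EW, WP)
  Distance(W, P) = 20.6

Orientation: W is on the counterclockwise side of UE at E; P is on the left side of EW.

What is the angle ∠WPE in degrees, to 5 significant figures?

62.398°

U is at the origin; UE runs at 51.6° with length 39.4, so E = 39.4·(cos 51.6°, sin 51.6°) = (24.473, 30.878). ∠UEW = 113.2°, so EW runs at 51.6° + (180° − 113.2°) = 118.40° from the x-axis; with |EW| = 39.4, W = E + 39.4·(cos 118.40°, sin 118.40°) = (5.7336, 65.536). The perpendicularity gives WP at right angles to EW; with |WP| = 20.6 on the left of EW, P = W + 20.6·(-0.87965, -0.47562) = (-12.387, 55.738). Then cos ∠WPE = PW·PE / (|PW||PE|), giving 62.398°.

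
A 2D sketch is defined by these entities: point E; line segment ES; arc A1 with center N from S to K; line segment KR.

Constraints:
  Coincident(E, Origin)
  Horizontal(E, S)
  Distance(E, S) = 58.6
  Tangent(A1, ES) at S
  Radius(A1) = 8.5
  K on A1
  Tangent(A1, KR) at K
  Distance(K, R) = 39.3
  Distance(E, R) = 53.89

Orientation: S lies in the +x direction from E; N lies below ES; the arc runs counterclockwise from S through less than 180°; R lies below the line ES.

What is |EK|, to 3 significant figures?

51.1

Checks: |NS| = 8.500 ✓; |NK| = 8.500 ✓; ∠(NK, KR) = 90.00° ✓; |KR| = 39.30 ✓; |ER| = 53.89 ✓.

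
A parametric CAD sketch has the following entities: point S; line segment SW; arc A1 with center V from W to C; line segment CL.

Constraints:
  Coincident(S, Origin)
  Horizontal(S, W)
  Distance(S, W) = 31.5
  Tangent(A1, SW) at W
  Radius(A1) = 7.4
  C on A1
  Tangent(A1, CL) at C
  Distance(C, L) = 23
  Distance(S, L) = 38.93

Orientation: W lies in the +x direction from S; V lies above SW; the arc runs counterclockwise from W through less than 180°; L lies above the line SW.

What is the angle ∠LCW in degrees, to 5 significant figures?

117.36°

Checks: S = (0.00, 0.00) ✓; |VC| = 7.400 ✓; ∠(VC, CL) = 90.00° ✓; |CL| = 23.00 ✓; |SL| = 38.93 ✓.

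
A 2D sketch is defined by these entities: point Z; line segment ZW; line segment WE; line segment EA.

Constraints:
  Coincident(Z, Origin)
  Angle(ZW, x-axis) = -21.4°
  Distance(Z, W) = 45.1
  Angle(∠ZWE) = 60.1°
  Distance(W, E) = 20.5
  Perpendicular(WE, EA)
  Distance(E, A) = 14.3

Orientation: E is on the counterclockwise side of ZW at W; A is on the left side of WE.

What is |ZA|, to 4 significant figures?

24.88

Z is at the origin; ZW runs at -21.4° with length 45.1, so W = 45.1·(cos -21.4°, sin -21.4°) = (41.99, -16.46). ∠ZWE = 60.1°, so WE runs at -21.4° + (180° − 60.1°) = 98.50° from the x-axis; with |WE| = 20.5, E = W + 20.5·(cos 98.50°, sin 98.50°) = (38.96, 3.819). WE ⟂ EA; with |EA| = 14.3 on the left of WE, A = E + 14.3·(-0.9890, -0.1478) = (24.82, 1.705). Then |ZA| = |A − Z| = 24.88.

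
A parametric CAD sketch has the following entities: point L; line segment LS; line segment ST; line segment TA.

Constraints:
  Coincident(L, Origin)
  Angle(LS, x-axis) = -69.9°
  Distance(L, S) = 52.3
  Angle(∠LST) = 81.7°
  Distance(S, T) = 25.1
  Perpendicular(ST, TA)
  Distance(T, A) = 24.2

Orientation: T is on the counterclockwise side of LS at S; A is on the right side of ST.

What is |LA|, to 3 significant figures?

78.0

∠LST = 81.7°, so ST runs at -69.9° + (180° − 81.7°) = 28.4° from the x-axis; with |ST| = 25.1, T = S + 25.1·(cos 28.4°, sin 28.4°) = (40.1, -37.2). ST ⟂ TA; with |TA| = 24.2 on the right of ST, A = T + 24.2·(0.476, -0.880) = (51.6, -58.5). Then |LA| = |A − L| = 78.0.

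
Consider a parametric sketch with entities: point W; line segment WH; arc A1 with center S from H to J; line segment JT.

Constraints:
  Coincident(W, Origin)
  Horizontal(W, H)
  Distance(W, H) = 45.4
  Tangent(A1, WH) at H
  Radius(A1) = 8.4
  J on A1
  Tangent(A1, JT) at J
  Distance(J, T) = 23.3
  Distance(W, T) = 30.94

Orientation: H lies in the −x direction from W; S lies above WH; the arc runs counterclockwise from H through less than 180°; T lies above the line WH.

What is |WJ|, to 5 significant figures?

39.263

W is at the origin; WH is horizontal with |WH| = 45.4 and H on the −x side, so H = (-45.400, 0.0000). The tangent condition forces SH to be normal to WH, so S = H + (0, 8.4) = (-45.400, 8.4000). Since SJ ⟂ JT (tangency), |ST| = √(8.4² + 23.3²) = 24.768 regardless of where J sits on A1. So T lies on both circle(W, 30.94) and circle(S, 24.768); the above-WH intersection is T = (-23.551, 20.065). J is the foot of the tangent from T: J = (-39.165, 2.7710).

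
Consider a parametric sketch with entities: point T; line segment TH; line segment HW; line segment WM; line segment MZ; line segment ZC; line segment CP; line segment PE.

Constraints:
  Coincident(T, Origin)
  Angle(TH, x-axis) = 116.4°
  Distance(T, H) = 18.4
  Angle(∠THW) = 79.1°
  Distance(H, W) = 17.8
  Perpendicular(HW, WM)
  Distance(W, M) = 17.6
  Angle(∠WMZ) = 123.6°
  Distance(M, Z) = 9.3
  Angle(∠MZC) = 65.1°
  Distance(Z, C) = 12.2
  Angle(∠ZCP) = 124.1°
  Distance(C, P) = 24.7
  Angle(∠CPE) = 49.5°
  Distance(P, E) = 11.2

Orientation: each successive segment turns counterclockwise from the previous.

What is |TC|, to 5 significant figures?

8.7661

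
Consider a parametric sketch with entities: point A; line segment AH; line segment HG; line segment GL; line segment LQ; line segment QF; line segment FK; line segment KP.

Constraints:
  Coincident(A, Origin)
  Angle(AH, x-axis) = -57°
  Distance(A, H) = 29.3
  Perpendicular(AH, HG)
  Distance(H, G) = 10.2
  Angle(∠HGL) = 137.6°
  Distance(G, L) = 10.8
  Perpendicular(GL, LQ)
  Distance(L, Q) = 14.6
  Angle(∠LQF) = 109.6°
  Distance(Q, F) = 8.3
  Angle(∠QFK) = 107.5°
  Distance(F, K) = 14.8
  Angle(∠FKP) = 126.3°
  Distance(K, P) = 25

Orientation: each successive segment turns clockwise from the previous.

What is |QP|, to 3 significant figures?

34.3

A is at the origin; AH runs at -57.0° with length 29.3, so H = (16.0, -24.6). The perpendicularity gives HG at right angles to AH, so HG runs at -147°; with |HG| = 10.2, G = (7.40, -30.1). ∠HGL = 137.6° gives GL at 171° from the x-axis; with |GL| = 10.8, L = (-3.25, -28.4). GL ⟂ LQ, so LQ runs at 80.6°; with |LQ| = 14.6, Q = (-0.867, -14.0). ∠LQF = 109.6° gives QF at 10.2° from the x-axis; with |QF| = 8.3, F = (7.30, -12.5). ∠QFK = 107.5° gives FK at -62.3° from the x-axis; with |FK| = 14.8, K = (14.2, -25.6). ∠FKP = 126.3° gives KP at -116° from the x-axis; with |KP| = 25.0, P = (3.22, -48.1). Then |QP| = |P − Q| = 34.3.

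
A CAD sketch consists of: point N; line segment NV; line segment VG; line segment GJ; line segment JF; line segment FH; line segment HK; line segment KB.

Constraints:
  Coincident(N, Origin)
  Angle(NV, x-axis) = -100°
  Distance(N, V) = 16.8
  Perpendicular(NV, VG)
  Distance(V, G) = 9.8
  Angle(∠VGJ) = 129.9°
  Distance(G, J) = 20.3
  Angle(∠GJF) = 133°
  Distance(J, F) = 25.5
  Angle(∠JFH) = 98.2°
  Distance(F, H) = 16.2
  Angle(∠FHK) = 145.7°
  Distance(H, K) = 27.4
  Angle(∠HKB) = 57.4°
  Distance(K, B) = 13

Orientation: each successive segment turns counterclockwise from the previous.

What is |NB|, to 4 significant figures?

8.612

∠FHK = 145.7° gives HK at -156.8° from the x-axis; with |HK| = 27.4, K = (-17.53, 12.62). ∠HKB = 57.4° gives KB at -34.20° from the x-axis; with |KB| = 13.0, B = (-6.777, 5.314). Then |NB| = |B − N| = 8.612.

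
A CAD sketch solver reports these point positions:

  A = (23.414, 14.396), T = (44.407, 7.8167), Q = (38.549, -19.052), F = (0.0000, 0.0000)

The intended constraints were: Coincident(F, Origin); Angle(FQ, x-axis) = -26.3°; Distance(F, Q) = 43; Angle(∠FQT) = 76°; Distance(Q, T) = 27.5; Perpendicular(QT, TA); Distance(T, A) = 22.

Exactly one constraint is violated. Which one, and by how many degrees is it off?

Perpendicular(QT, TA) — off by 5.10°.

F = (0.00, 0.00) ✓; FQ at -26.30° ✓; |FQ| = 43.00 ✓; ∠FQT = 76.00° ✓; |QT| = 27.50 ✓; ∠(QT, TA) = 84.90° ✗; |TA| = 22.00 ✓.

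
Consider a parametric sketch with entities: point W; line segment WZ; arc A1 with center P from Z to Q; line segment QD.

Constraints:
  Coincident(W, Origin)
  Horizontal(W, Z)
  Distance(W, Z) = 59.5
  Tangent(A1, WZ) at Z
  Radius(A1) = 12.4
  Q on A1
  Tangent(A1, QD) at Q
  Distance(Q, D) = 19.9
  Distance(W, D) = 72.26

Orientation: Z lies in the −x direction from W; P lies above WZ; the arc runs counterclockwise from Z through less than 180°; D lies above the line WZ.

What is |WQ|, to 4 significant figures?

54.03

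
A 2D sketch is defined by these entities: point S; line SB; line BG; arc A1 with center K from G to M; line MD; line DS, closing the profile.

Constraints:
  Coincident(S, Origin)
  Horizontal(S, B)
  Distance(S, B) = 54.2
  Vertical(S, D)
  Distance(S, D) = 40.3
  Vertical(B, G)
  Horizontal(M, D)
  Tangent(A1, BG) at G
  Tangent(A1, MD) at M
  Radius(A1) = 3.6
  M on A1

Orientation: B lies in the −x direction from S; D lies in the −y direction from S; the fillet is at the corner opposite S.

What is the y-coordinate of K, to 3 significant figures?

-36.7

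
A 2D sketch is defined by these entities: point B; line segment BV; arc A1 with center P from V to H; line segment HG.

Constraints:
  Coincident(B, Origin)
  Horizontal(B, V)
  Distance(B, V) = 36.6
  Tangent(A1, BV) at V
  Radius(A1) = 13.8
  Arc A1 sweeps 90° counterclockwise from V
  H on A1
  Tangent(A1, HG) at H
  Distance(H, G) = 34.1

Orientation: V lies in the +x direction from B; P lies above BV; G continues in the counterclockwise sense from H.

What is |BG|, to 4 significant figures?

69.53

B is at the origin; BV is horizontal with |BV| = 36.6 and V on the +x side, so V = (36.60, 0.000). The tangent condition forces PV to be normal to BV, so P = V + (0, 13.8) = (36.60, 13.80). On A1, V sits at bearing -90° from P; a 90° counterclockwise sweep puts H at bearing 0°, so H = P + 13.8·(cos 0°, sin 0°) = (50.40, 13.80). A1 meets HG tangentially, so PH is at right angles to HG, so HG runs along (−sin 0°, cos 0°); with |HG| = 34.1, G = (50.40, 47.90). Then |BG| = |G − B| = 69.53.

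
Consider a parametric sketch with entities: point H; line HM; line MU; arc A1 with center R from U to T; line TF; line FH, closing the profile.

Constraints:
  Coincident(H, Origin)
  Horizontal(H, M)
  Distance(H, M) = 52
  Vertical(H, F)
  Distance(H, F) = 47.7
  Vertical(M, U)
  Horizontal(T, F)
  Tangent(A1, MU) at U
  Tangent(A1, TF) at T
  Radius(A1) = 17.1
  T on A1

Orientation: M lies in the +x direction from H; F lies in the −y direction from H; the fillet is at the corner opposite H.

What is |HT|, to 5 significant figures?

59.104

H is at the origin; H and M share the same y with |HM| = 52.0 and M on the +x side, so M = (52.000, 0.0000). HF is vertical with |HF| = 47.7 and F on the −y side, so F = (0.0000, -47.700). The virtual corner opposite H is at (52.000, -47.700). Since A1 is tangent to MU there, RU ⟂ MU and the tangent condition forces RT to be normal to TF, with radius 17.1, so the center R sits 17.1 in from both sides at R = (34.900, -30.600). That places the tangent points at U = (52.000, -30.600) on MU and T = (34.900, -47.700) on TF. Then |HT| = |T − H| = 59.104.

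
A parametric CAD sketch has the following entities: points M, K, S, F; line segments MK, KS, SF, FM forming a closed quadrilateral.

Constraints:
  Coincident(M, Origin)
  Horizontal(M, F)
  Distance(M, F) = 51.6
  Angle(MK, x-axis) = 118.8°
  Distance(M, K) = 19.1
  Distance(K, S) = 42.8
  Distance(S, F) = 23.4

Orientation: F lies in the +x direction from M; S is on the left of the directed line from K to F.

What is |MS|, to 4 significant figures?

36.72

Checks: |KS| = 42.80 ✓; |SF| = 23.40 ✓.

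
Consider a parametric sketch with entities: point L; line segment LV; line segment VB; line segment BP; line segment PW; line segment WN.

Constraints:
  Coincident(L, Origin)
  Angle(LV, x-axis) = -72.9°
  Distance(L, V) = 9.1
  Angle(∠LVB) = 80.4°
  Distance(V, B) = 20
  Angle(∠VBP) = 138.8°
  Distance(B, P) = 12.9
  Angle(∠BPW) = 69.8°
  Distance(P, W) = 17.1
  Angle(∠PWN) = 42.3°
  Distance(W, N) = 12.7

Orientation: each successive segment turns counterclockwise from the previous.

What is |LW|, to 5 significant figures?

15.265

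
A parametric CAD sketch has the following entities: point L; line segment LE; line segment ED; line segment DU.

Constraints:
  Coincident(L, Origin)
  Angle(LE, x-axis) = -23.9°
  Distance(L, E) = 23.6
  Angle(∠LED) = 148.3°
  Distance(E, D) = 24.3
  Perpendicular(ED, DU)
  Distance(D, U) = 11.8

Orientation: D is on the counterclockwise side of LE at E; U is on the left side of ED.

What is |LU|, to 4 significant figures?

44.38

L is at the origin; LE runs at -23.9° with length 23.6, so E = 23.6·(cos -23.9°, sin -23.9°) = (21.58, -9.561). ∠LED = 148.3°, so ED runs at -23.9° + (180° − 148.3°) = 7.800° from the x-axis; with |ED| = 24.3, D = E + 24.3·(cos 7.800°, sin 7.800°) = (45.65, -6.263). ED ⟂ DU; with |DU| = 11.8 on the left of ED, U = D + 11.8·(-0.1357, 0.9907) = (44.05, 5.427). Then |LU| = |U − L| = 44.38.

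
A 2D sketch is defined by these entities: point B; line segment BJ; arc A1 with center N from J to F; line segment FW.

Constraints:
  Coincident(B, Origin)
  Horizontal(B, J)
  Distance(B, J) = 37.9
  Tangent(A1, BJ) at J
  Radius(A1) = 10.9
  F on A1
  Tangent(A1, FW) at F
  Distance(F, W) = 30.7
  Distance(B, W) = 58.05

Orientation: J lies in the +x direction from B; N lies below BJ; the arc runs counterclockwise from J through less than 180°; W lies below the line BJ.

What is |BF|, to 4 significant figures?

31.37

Checks: |NF| = 10.90 ✓; ∠(NF, FW) = 90.00° ✓; |FW| = 30.70 ✓; |BW| = 58.05 ✓.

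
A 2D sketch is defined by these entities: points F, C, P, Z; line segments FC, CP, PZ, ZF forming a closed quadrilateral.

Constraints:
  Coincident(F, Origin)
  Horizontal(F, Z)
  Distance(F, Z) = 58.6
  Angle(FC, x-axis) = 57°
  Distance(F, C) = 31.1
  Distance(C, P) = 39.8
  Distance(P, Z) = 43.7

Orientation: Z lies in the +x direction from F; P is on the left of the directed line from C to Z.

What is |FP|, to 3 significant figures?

68.3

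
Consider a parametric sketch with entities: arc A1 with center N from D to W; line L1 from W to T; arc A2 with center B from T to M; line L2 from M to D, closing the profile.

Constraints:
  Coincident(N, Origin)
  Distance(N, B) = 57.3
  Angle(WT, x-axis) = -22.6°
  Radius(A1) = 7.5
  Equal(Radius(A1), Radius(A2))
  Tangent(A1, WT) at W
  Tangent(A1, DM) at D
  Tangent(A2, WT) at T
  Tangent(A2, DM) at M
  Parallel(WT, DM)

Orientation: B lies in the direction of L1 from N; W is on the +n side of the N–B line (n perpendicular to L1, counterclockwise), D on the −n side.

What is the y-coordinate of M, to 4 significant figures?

-28.94

The slot axis is L1's direction at -22.6°, so u = (cos -22.6°, sin -22.6°) = (0.9232, -0.3843) and n = (−sin -22.6°, cos -22.6°) = (0.3843, 0.9232). N is at the origin and B lies 57.3 along u from N, so B = 57.3·u = (52.90, -22.02). Tangency of A1 to both parallel lines with radius 7.5 puts W and D at N ± 7.5·n: W = (2.882, 6.924), D = (-2.882, -6.924). Equal radii place T and M the same way about B: T = B + 7.5·n = (55.78, -15.10), M = B − 7.5·n = (50.02, -28.94). So M.y = -28.94.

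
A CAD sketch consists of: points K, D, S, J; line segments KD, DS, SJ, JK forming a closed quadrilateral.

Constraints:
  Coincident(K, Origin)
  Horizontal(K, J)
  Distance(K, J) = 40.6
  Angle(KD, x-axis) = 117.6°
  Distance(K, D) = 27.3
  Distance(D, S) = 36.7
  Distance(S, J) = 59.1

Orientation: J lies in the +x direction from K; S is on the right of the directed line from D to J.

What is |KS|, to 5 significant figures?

21.118

K is at the origin; K and J share the same y with |KJ| = 40.6 and J in +x, so J = (40.6, 0). KD runs at 117.6° with |KD| = 27.3, so D = (-12.648, 24.193). S is determined by |DS| = 36.7 and |SJ| = 59.1 together: it lies at the intersection of circle(D, 36.7) and circle(J, 59.1). With |DJ| = 58.486, the foot of the radical line on DJ is 10.898 from D and the perpendicular offset is √(36.7² − 10.898²) = 35.045. Taking the right-of-DJ solution: S = (-17.223, -12.220).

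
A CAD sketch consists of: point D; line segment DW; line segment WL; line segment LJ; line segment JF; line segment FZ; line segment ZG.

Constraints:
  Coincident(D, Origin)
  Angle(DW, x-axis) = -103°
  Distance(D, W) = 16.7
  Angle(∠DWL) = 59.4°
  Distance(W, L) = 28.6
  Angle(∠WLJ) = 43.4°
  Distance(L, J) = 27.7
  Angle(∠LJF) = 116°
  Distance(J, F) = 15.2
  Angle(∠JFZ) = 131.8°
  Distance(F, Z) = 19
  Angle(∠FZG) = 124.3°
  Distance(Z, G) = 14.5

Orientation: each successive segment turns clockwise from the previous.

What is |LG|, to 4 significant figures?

36.68

D is at the origin; DW runs at -103.0° with length 16.7, so W = (-3.757, -16.27). ∠DWL = 59.4° gives WL at 136.4° from the x-axis; with |WL| = 28.6, L = (-24.47, 3.451). ∠WLJ = 43.4° gives LJ at -0.2000° from the x-axis; with |LJ| = 27.7, J = (3.232, 3.354). ∠LJF = 116.0° gives JF at -64.20° from the x-axis; with |JF| = 15.2, F = (9.847, -10.33). ∠JFZ = 131.8° gives FZ at -112.4° from the x-axis; with |FZ| = 19.0, Z = (2.607, -27.90). ∠FZG = 124.3° gives ZG at -168.1° from the x-axis; with |ZG| = 14.5, G = (-11.58, -30.89). Then |LG| = |G − L| = 36.68.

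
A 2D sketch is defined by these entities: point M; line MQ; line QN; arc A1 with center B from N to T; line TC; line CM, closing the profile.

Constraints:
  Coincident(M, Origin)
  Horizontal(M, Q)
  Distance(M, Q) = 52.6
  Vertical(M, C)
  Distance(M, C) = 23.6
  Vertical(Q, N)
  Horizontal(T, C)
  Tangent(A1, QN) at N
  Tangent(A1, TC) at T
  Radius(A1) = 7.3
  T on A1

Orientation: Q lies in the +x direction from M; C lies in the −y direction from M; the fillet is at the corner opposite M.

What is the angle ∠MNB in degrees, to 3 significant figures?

17.2°

M is at the origin; M and Q share the same y with |MQ| = 52.6 and Q on the +x side, so Q = (52.6, 0.00). M and C share the same x with |MC| = 23.6 and C on the −y side, so C = (0.00, -23.6). The virtual corner opposite M is at (52.6, -23.6). A1 meets QN tangentially, so BN is at right angles to QN and since A1 is tangent to TC there, BT ⟂ TC, with radius 7.3, so the center B sits 7.3 in from both sides at B = (45.3, -16.3). That places the tangent points at N = (52.6, -16.3) on QN and T = (45.3, -23.6) on TC. Then cos ∠MNB = NM·NB / (|NM||NB|), giving 17.2°.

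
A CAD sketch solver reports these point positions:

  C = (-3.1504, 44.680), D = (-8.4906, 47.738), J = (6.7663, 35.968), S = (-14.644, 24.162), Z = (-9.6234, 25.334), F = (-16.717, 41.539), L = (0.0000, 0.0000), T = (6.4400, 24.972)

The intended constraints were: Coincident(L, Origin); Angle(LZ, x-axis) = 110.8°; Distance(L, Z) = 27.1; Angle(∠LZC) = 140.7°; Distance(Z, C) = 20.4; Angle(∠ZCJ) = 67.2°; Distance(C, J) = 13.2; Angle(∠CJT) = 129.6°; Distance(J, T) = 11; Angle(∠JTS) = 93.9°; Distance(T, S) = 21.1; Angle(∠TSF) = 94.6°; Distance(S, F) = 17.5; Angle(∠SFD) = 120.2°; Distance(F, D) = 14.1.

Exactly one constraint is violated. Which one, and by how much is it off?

Distance(F, D) = 14.1 — off by 3.80.

L = (0.00, 0.00) ✓; LZ at 110.8° ✓; |LZ| = 27.10 ✓; ∠LZC = 140.7° ✓; |ZC| = 20.40 ✓; ∠ZCJ = 67.20° ✓; |CJ| = 13.20 ✓; ∠CJT = 129.6° ✓; |JT| = 11.00 ✓; ∠JTS = 93.90° ✓; |TS| = 21.10 ✓; ∠TSF = 94.60° ✓; |SF| = 17.50 ✓; ∠SFD = 120.2° ✓; |FD| = 10.30 ✗.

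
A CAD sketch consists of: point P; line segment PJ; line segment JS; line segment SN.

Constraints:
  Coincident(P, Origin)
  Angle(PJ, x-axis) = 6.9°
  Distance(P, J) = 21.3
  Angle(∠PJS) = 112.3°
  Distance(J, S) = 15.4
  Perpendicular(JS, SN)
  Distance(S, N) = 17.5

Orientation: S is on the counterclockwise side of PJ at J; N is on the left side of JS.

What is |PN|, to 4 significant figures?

23.59

∠PJS = 112.3°, so JS runs at 6.9° + (180° − 112.3°) = 74.60° from the x-axis; with |JS| = 15.4, S = J + 15.4·(cos 74.60°, sin 74.60°) = (25.24, 17.41). JS ⟂ SN; with |SN| = 17.5 on the left of JS, N = S + 17.5·(-0.9641, 0.2656) = (8.364, 22.05). Then |PN| = |N − P| = 23.59.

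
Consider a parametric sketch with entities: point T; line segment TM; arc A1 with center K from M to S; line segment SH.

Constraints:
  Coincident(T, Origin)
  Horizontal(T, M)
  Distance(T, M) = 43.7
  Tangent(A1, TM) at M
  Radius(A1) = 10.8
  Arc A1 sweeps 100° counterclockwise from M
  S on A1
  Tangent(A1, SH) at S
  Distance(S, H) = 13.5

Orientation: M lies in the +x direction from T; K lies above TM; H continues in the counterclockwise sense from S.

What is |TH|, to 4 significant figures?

58.12

On A1, M sits at bearing -90° from K; a 100° counterclockwise sweep puts S at bearing 10°, so S = K + 10.8·(cos 10°, sin 10°) = (54.34, 12.68). A1 meets SH tangentially, so KS is at right angles to SH, so SH runs along (−sin 10°, cos 10°); with |SH| = 13.5, H = (51.99, 25.97). Then |TH| = |H − T| = 58.12.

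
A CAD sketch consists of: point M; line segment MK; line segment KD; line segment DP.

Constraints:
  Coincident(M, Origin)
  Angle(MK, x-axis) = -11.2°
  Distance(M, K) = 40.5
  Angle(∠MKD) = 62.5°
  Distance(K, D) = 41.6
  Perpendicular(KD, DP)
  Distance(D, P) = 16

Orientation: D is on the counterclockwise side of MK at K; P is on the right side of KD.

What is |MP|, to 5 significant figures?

56.749

M is at the origin; MK runs at -11.2° with length 40.5, so K = 40.5·(cos -11.2°, sin -11.2°) = (39.729, -7.8665). ∠MKD = 62.5°, so KD runs at -11.2° + (180° − 62.5°) = 106.30° from the x-axis; with |KD| = 41.6, D = K + 41.6·(cos 106.30°, sin 106.30°) = (28.053, 32.061). The perpendicularity gives DP at right angles to KD; with |DP| = 16.0 on the right of KD, P = D + 16.0·(0.95981, 0.28067) = (43.410, 36.552). Then |MP| = |P − M| = 56.749.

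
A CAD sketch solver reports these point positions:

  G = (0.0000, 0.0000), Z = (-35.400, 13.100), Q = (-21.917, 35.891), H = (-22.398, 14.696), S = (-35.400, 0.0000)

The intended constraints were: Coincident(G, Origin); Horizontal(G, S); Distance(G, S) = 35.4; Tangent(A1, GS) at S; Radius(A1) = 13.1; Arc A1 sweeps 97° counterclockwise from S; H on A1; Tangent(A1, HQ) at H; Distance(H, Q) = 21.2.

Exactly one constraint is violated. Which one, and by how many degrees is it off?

Tangent(A1, HQ) at H — off by 8.30°.

G = (0.00, 0.00) ✓; G.y = 0.00, S.y = 0.00 ✓; |GS| = 35.40 ✓; ∠(ZS, SG) = 90.00° ✓; |ZS| = 13.10 ✓; bearing(Z→H) − bearing(Z→S) = 97.00° ✓; |ZH| = 13.10 ✓; ∠(ZH, HQ) = 98.30° ✗; |HQ| = 21.20 ✓.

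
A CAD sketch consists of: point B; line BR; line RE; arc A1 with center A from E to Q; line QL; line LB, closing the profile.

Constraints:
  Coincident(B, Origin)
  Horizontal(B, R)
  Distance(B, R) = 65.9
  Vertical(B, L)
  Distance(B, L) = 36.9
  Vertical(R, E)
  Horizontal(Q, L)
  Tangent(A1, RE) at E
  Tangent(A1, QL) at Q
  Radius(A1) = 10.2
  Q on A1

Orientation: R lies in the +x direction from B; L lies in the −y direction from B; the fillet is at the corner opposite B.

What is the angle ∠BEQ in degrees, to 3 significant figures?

67.1°

B is at the origin; B and R share the same y with |BR| = 65.9 and R on the +x side, so R = (65.9, 0.00). BL is vertical with |BL| = 36.9 and L on the −y side, so L = (0.00, -36.9). The virtual corner opposite B is at (65.9, -36.9). A1 meets RE tangentially, so AE is at right angles to RE and the tangent condition forces AQ to be normal to QL, with radius 10.2, so the center A sits 10.2 in from both sides at A = (55.7, -26.7). That places the tangent points at E = (65.9, -26.7) on RE and Q = (55.7, -36.9) on QL. Then cos ∠BEQ = EB·EQ / (|EB||EQ|), giving 67.1°.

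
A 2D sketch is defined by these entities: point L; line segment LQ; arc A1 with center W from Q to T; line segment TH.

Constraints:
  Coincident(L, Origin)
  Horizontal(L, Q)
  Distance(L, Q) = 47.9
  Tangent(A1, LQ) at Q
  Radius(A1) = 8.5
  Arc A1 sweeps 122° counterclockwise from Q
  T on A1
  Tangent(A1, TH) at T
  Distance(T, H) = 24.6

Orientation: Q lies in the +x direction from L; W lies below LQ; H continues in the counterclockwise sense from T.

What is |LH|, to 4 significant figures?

63.51

On A1, Q sits at bearing 90° from W; a 122° counterclockwise sweep puts T at bearing 212°, so T = W + 8.5·(cos 212°, sin 212°) = (40.69, -13.00). A1 meets TH tangentially, so WT is at right angles to TH, so TH runs along (−sin 212°, cos 212°); with |TH| = 24.6, H = (53.73, -33.87). Then |LH| = |H − L| = 63.51.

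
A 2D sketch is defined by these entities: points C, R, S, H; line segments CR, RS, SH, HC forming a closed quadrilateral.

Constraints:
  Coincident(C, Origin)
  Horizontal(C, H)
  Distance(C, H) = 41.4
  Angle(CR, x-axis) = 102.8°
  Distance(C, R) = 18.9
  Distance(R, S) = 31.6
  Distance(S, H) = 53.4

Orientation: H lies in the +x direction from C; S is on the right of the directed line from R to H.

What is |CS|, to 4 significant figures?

16.35

Checks: |RS| = 31.60 ✓; |SH| = 53.40 ✓.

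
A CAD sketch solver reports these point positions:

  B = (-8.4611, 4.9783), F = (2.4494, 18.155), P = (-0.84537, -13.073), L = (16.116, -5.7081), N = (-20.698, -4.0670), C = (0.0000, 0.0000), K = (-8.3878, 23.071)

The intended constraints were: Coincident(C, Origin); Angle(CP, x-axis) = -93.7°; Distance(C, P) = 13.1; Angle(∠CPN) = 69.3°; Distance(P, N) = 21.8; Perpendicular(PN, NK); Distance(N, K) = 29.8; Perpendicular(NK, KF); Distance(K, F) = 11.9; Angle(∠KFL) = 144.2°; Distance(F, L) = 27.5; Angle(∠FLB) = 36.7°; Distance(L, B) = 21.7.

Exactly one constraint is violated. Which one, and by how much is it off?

Distance(L, B) = 21.7 — off by 5.10.

C = (0.00, 0.00) ✓; CP at -93.70° ✓; |CP| = 13.10 ✓; ∠CPN = 69.30° ✓; |PN| = 21.80 ✓; ∠(PN, NK) = 90.00° ✓; |NK| = 29.80 ✓; ∠(NK, KF) = 90.00° ✓; |KF| = 11.90 ✓; ∠KFL = 144.2° ✓; |FL| = 27.50 ✓; ∠FLB = 36.70° ✓; |LB| = 26.80 ✗.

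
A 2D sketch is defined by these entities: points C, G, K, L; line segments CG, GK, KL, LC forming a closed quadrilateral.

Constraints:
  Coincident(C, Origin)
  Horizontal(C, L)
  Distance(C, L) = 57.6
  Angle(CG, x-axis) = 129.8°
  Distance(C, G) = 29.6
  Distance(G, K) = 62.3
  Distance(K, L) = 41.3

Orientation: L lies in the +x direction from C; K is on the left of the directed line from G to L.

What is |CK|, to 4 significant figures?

56.24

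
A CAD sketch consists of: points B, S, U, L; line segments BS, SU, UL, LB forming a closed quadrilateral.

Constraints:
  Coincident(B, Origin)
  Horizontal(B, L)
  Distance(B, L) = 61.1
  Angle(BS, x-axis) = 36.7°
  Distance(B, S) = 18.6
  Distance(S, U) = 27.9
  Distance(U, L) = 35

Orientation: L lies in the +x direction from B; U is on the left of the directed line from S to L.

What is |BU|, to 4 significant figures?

46.48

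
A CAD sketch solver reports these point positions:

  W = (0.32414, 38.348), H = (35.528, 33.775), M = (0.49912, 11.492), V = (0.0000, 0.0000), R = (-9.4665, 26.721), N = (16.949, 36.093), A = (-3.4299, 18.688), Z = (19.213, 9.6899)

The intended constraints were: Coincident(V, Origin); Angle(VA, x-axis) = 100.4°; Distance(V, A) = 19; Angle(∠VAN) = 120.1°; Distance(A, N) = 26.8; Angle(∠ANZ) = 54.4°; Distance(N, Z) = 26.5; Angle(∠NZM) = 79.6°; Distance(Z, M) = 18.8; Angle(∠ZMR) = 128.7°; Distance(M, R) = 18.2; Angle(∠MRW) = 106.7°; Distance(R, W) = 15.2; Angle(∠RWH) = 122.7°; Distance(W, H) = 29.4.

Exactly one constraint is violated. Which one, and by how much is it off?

Distance(W, H) = 29.4 — off by 6.10.

V = (0.00, 0.00) ✓; VA at 100.4° ✓; |VA| = 19.00 ✓; ∠VAN = 120.1° ✓; |AN| = 26.80 ✓; ∠ANZ = 54.40° ✓; |NZ| = 26.50 ✓; ∠NZM = 79.60° ✓; |ZM| = 18.80 ✓; ∠ZMR = 128.7° ✓; |MR| = 18.20 ✓; ∠MRW = 106.7° ✓; |RW| = 15.20 ✓; ∠RWH = 122.7° ✓; |WH| = 35.50 ✗.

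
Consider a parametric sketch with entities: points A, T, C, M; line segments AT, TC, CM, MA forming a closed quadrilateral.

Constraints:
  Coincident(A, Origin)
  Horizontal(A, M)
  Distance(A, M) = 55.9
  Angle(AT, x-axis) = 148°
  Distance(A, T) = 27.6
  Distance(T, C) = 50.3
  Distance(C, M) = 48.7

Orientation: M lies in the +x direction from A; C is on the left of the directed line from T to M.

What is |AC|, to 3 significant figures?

41.9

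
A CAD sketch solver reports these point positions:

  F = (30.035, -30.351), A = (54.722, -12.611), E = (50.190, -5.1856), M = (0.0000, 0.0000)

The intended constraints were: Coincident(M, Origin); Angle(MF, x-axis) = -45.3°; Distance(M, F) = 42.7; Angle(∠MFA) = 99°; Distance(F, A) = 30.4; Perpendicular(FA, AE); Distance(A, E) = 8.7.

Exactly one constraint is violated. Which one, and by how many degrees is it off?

Perpendicular(FA, AE) — off by 4.30°.

M = (0.00, 0.00) ✓; MF at -45.30° ✓; |MF| = 42.70 ✓; ∠MFA = 99.00° ✓; |FA| = 30.40 ✓; ∠(FA, AE) = 85.70° ✗; |AE| = 8.699 ✓.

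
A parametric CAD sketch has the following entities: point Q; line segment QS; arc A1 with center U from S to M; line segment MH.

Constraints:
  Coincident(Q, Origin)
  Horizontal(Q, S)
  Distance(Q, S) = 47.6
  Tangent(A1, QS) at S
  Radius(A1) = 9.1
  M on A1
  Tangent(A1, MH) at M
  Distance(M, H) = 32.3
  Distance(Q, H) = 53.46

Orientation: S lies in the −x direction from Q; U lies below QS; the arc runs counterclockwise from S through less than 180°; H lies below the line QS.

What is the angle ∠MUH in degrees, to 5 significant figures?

74.266°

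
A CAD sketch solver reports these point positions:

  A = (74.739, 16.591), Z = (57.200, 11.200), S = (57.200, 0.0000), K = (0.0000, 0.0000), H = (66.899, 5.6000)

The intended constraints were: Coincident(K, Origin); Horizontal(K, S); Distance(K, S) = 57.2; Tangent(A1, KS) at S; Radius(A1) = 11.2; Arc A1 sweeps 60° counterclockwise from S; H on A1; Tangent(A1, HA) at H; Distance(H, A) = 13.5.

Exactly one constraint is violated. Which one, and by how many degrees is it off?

Tangent(A1, HA) at H — off by 5.50°.

K = (0.00, 0.00) ✓; K.y = 0.00, S.y = 0.00 ✓; |KS| = 57.20 ✓; ∠(ZS, SK) = 90.00° ✓; |ZS| = 11.20 ✓; bearing(Z→H) − bearing(Z→S) = 60.00° ✓; |ZH| = 11.20 ✓; ∠(ZH, HA) = 95.50° ✗; |HA| = 13.50 ✓.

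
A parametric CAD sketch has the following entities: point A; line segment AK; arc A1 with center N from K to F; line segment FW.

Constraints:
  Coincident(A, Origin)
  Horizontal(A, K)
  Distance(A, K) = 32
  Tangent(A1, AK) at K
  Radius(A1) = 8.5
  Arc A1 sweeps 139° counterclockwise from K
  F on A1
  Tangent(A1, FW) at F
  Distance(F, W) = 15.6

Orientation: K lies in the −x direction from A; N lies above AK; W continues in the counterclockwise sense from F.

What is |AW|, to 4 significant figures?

45.73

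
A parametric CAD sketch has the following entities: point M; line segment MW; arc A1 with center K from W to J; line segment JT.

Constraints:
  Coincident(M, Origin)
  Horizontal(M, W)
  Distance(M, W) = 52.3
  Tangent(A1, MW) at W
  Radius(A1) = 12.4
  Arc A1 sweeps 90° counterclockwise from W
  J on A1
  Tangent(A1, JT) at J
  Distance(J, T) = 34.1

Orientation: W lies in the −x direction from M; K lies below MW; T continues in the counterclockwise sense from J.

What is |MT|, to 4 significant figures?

79.68

On A1, W sits at bearing 90° from K; a 90° counterclockwise sweep puts J at bearing 180°, so J = K + 12.4·(cos 180°, sin 180°) = (-64.70, -12.40). Since A1 is tangent to JT there, KJ ⟂ JT, so JT runs along (−sin 180°, cos 180°); with |JT| = 34.1, T = (-64.70, -46.50). Then |MT| = |T − M| = 79.68.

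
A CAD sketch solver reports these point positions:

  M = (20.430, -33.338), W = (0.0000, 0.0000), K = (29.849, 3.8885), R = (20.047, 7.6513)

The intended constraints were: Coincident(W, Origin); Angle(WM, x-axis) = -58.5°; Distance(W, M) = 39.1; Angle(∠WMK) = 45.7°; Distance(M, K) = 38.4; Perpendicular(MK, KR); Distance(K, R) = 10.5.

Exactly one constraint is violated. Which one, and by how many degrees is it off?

Perpendicular(MK, KR) — off by 6.80°.

W = (0.00, 0.00) ✓; WM at -58.50° ✓; |WM| = 39.10 ✓; ∠WMK = 45.70° ✓; |MK| = 38.40 ✓; ∠(MK, KR) = 83.20° ✗; |KR| = 10.50 ✓.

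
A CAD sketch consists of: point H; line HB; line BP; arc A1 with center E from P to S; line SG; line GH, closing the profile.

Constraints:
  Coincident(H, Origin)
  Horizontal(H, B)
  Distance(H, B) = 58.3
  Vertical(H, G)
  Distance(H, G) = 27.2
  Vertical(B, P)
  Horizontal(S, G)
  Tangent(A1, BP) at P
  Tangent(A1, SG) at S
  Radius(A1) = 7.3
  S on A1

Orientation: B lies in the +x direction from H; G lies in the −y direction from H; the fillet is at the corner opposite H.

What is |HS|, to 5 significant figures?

57.800

H is at the origin; H and B share the same y with |HB| = 58.3 and B on the +x side, so B = (58.300, 0.0000). H and G share the same x with |HG| = 27.2 and G on the −y side, so G = (0.0000, -27.200). The virtual corner opposite H is at (58.300, -27.200). The tangent condition forces EP to be normal to BP and since A1 is tangent to SG there, ES ⟂ SG, with radius 7.3, so the center E sits 7.3 in from both sides at E = (51.000, -19.900). That places the tangent points at P = (58.300, -19.900) on BP and S = (51.000, -27.200) on SG. Then |HS| = |S − H| = 57.800.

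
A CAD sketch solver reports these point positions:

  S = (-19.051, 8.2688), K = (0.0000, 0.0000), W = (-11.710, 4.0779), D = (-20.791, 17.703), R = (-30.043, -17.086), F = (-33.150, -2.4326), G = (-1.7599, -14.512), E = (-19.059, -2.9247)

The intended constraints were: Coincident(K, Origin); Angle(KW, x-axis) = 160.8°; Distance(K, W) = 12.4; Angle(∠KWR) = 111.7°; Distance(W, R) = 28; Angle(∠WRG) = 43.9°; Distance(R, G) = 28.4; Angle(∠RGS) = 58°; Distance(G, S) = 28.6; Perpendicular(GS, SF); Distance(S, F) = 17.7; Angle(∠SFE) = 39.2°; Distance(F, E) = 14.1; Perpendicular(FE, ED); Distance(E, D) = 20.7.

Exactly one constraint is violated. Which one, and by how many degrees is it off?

Perpendicular(FE, ED) — off by 6.80°.

K = (0.00, 0.00) ✓; KW at 160.8° ✓; |KW| = 12.40 ✓; ∠KWR = 111.7° ✓; |WR| = 28.00 ✓; ∠WRG = 43.90° ✓; |RG| = 28.40 ✓; ∠RGS = 58.00° ✓; |GS| = 28.60 ✓; ∠(GS, SF) = 90.00° ✓; |SF| = 17.70 ✓; ∠SFE = 39.20° ✓; |FE| = 14.10 ✓; ∠(FE, ED) = 96.80° ✗; |ED| = 20.70 ✓.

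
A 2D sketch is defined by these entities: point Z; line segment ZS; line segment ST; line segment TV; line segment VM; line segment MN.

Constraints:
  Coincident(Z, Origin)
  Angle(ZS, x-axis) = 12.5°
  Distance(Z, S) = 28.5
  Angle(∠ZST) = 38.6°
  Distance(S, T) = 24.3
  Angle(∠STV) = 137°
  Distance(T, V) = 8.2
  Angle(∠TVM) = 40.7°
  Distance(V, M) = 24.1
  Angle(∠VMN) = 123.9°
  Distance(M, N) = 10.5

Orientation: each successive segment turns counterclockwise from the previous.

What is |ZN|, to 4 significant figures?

30.87

∠TVM = 40.7° gives VM at -23.80° from the x-axis; with |VM| = 24.1, M = (20.21, 4.750). ∠VMN = 123.9° gives MN at 32.30° from the x-axis; with |MN| = 10.5, N = (29.08, 10.36). Then |ZN| = |N − Z| = 30.87.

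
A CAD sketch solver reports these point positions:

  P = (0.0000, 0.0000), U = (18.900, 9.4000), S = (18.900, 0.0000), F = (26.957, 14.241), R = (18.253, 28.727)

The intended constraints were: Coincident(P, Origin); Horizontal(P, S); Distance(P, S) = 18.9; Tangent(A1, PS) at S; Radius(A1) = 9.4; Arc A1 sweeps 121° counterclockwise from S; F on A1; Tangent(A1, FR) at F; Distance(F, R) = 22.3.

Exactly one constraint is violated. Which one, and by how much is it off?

Distance(F, R) = 22.3 — off by 5.40.

P = (0.00, 0.00) ✓; P.y = 0.00, S.y = 0.00 ✓; |PS| = 18.90 ✓; ∠(US, SP) = 90.00° ✓; |US| = 9.400 ✓; bearing(U→F) − bearing(U→S) = 121.0° ✓; |UF| = 9.399 ✓; ∠(UF, FR) = 90.00° ✓; |FR| = 16.90 ✗.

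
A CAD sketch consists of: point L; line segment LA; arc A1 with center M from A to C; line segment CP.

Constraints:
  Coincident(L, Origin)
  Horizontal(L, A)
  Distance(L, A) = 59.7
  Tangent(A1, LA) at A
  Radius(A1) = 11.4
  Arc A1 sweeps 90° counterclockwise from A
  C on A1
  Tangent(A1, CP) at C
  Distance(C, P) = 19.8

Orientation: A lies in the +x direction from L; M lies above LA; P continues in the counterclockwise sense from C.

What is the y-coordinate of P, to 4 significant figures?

31.20

On A1, A sits at bearing -90° from M; a 90° counterclockwise sweep puts C at bearing 0°, so C = M + 11.4·(cos 0°, sin 0°) = (71.10, 11.40). The tangent condition forces MC to be normal to CP, so CP runs along (−sin 0°, cos 0°); with |CP| = 19.8, P = (71.10, 31.20). So P.y = 31.20.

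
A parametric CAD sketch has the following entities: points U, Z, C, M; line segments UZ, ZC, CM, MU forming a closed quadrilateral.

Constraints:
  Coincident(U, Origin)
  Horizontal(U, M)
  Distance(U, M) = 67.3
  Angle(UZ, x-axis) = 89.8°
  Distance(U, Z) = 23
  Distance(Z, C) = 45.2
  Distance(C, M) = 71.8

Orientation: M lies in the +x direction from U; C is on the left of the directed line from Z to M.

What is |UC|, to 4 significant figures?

65.19

Checks: U = (0.00, 0.00) ✓; |ZC| = 45.20 ✓; |CM| = 71.80 ✓.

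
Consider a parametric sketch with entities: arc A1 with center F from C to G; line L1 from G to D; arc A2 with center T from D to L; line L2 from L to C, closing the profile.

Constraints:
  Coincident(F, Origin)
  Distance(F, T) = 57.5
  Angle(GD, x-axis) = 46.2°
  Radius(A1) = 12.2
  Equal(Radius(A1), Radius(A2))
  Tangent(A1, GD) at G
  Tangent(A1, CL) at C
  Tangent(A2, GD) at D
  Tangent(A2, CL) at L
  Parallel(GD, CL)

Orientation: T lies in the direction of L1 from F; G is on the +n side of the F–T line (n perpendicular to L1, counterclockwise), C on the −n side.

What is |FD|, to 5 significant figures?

58.780

The slot axis is L1's direction at 46.2°, so u = (cos 46.2°, sin 46.2°) = (0.69214, 0.72176) and n = (−sin 46.2°, cos 46.2°) = (-0.72176, 0.69214). F is at the origin and T lies 57.5 along u from F, so T = 57.5·u = (39.798, 41.501). Tangency of A1 to both parallel lines with radius 12.2 puts G and C at F ± 12.2·n: G = (-8.8055, 8.4441), C = (8.8055, -8.4441). Equal radii place D and L the same way about T: D = T + 12.2·n = (30.993, 49.945), L = T − 12.2·n = (48.604, 33.057). Then |FD| = |D − F| = 58.780.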